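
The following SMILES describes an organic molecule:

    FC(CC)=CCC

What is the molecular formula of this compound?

C6H11F

Walk through each heavy atom and fill implicit hydrogens from standard valence (C 4, N 3, O 2, S 2, halogen 1):
  atom 1: F (halogen, monovalent) → 0 H
  atom 2: C, bond orders sum to 4 (valence 4) → 0 H
  atom 3: C, bond orders sum to 2 (valence 4) → 2 H
  atom 4: C, bond orders sum to 1 (valence 4) → 3 H
  atom 5: C, bond orders sum to 3 (valence 4) → 1 H
  atom 6: C, bond orders sum to 2 (valence 4) → 2 H
  atom 7: C, bond orders sum to 1 (valence 4) → 3 H
Totals → C:6, H:11, F:1.
In Hill order: C6H11F.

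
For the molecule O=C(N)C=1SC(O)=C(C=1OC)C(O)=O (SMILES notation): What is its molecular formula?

Walk through each heavy atom and fill implicit hydrogens from standard valence (C 4, N 3, O 2, S 2, halogen 1):
  atom 1: O, bond orders sum to 2 (valence 2) → 0 H
  atom 2: C, bond orders sum to 4 (valence 4) → 0 H
  atom 3: N, bond orders sum to 1 (valence 3) → 2 H
  atom 4: C, bond orders sum to 4 (valence 4) → 0 H
  atom 5: S, bond orders sum to 2 (valence 2) → 0 H
  atom 6: C, bond orders sum to 4 (valence 4) → 0 H
  atom 7: O, bond orders sum to 1 (valence 2) → 1 H
  atom 8: C, bond orders sum to 4 (valence 4) → 0 H
  atom 9: C, bond orders sum to 4 (valence 4) → 0 H
  atom 10: O, bond orders sum to 2 (valence 2) → 0 H
  atom 11: C, bond orders sum to 1 (valence 4) → 3 H
  atom 12: C, bond orders sum to 4 (valence 4) → 0 H
  atom 13: O, bond orders sum to 1 (valence 2) → 1 H
  atom 14: O, bond orders sum to 2 (valence 2) → 0 H
Totals → C:7, H:7, N:1, O:5, S:1.
In Hill order: C7H7NO5S.

C7H7NO5S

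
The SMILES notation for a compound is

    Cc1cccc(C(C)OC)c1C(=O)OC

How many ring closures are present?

1

In SMILES, each pair of matching ring-closure digits denotes one ring-closing bond; the number of such bonds equals the number of independent rings.
Ring-closure bonds here: 1.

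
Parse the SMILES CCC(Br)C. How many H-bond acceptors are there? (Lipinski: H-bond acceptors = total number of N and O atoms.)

0

N atoms: 0; O atoms: 0.
Lipinski HBA = 0 + 0 = 0.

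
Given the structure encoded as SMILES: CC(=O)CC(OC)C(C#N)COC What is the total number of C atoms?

Count every carbon token in the SMILES (each C, including those in ring-closure positions and inside branches).
Carbon count: 9.

9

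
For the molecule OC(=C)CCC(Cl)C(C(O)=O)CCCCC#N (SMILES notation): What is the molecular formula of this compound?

Walk through each heavy atom and fill implicit hydrogens from standard valence (C 4, N 3, O 2, S 2, halogen 1):
  atom 1: O, bond orders sum to 1 (valence 2) → 1 H
  atom 2: C, bond orders sum to 4 (valence 4) → 0 H
  atom 3: C, bond orders sum to 2 (valence 4) → 2 H
  atom 4: C, bond orders sum to 2 (valence 4) → 2 H
  atom 5: C, bond orders sum to 2 (valence 4) → 2 H
  atom 6: C, bond orders sum to 3 (valence 4) → 1 H
  atom 7: Cl (halogen, monovalent) → 0 H
  atom 8: C, bond orders sum to 3 (valence 4) → 1 H
  atom 9: C, bond orders sum to 4 (valence 4) → 0 H
  atom 10: O, bond orders sum to 1 (valence 2) → 1 H
  atom 11: O, bond orders sum to 2 (valence 2) → 0 H
  atom 12: C, bond orders sum to 2 (valence 4) → 2 H
  atom 13: C, bond orders sum to 2 (valence 4) → 2 H
  atom 14: C, bond orders sum to 2 (valence 4) → 2 H
  atom 15: C, bond orders sum to 2 (valence 4) → 2 H
  atom 16: C, bond orders sum to 4 (valence 4) → 0 H
  atom 17: N, bond orders sum to 3 (valence 3) → 0 H
Totals → C:12, H:18, Cl:1, N:1, O:3.

C12H18ClNO3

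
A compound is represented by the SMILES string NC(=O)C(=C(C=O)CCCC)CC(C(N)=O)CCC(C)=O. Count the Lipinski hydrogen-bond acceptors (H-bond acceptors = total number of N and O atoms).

6

N atoms: 2; O atoms: 4.
Lipinski HBA = 2 + 4 = 6.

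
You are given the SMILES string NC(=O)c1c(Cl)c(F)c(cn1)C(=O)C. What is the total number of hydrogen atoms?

Walk through each heavy atom and fill implicit hydrogens from standard valence (C 4, N 3, O 2, S 2, halogen 1); for lowercase aromatic atoms, an aromatic c carries 1 H when it has two neighbours and 0 H with three, and aromatic n carries 0 H:
  atom 1: N, bond orders sum to 1 (valence 3) → 2 H
  atom 2: C, bond orders sum to 4 (valence 4) → 0 H
  atom 3: O, bond orders sum to 2 (valence 2) → 0 H
  atom 4: aromatic c, 3 neighbours → 0 H
  atom 5: aromatic c, 3 neighbours → 0 H
  atom 6: Cl (halogen, monovalent) → 0 H
  atom 7: aromatic c, 3 neighbours → 0 H
  atom 8: F (halogen, monovalent) → 0 H
  atom 9: aromatic c, 3 neighbours → 0 H
  atom 10: aromatic c, 2 neighbours → 1 H
  atom 11: aromatic n, 2 neighbours → 0 H
  atom 12: C, bond orders sum to 4 (valence 4) → 0 H
  atom 13: O, bond orders sum to 2 (valence 2) → 0 H
  atom 14: C, bond orders sum to 1 (valence 4) → 3 H
Total hydrogens: 6.

6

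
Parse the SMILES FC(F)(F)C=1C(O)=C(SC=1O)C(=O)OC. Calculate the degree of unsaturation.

4

Degree of unsaturation = (number of rings) + (number of π bonds).
Ring closures in the SMILES: 1.
π bonds: 3 double bonds (each 1 DoU) → 3 DoU from unsaturation.
Total DoU = 1 + 3 = 4.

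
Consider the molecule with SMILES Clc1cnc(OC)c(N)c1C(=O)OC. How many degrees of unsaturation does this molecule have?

Molecular formula: C8H9ClN2O3.
DoU = (2C + 2 + N − H − X) / 2, where X is the halogen count and O/S are ignored.
    = (2·8 + 2 + 2 − 9 − 1) / 2 = 10 / 2 = 5.

5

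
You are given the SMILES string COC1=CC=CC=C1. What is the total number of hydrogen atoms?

8

Walk through each heavy atom and fill implicit hydrogens from standard valence (C 4, N 3, O 2, S 2, halogen 1):
  atom 1: C, bond orders sum to 1 (valence 4) → 3 H
  atom 2: O, bond orders sum to 2 (valence 2) → 0 H
  atom 3: C, bond orders sum to 4 (valence 4) → 0 H
  atom 4: C, bond orders sum to 3 (valence 4) → 1 H
  atom 5: C, bond orders sum to 3 (valence 4) → 1 H
  atom 6: C, bond orders sum to 3 (valence 4) → 1 H
  atom 7: C, bond orders sum to 3 (valence 4) → 1 H
  atom 8: C, bond orders sum to 3 (valence 4) → 1 H
Total hydrogens: 8.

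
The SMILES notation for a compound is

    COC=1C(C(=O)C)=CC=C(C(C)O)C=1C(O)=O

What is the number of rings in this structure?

In SMILES, each pair of matching ring-closure digits denotes one ring-closing bond; the number of such bonds equals the number of independent rings.
Ring-closure bonds here: 1.

1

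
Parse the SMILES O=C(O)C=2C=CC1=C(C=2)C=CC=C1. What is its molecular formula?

C11H8O2

Walk through each heavy atom and fill implicit hydrogens from standard valence (C 4, N 3, O 2, S 2, halogen 1):
  atom 1: O, bond orders sum to 2 (valence 2) → 0 H
  atom 2: C, bond orders sum to 4 (valence 4) → 0 H
  atom 3: O, bond orders sum to 1 (valence 2) → 1 H
  atom 4: C, bond orders sum to 4 (valence 4) → 0 H
  atom 5: C, bond orders sum to 3 (valence 4) → 1 H
  atom 6: C, bond orders sum to 3 (valence 4) → 1 H
  atom 7: C, bond orders sum to 4 (valence 4) → 0 H
  atom 8: C, bond orders sum to 4 (valence 4) → 0 H
  atom 9: C, bond orders sum to 3 (valence 4) → 1 H
  atom 10: C, bond orders sum to 3 (valence 4) → 1 H
  atom 11: C, bond orders sum to 3 (valence 4) → 1 H
  atom 12: C, bond orders sum to 3 (valence 4) → 1 H
  atom 13: C, bond orders sum to 3 (valence 4) → 1 H
Totals → C:11, H:8, O:2.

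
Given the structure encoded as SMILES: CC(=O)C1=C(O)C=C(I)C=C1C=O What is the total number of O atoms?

3

Scan the SMILES for O atoms (remember two-letter symbols like Cl and Br are single atoms).
Oxygen count: 3.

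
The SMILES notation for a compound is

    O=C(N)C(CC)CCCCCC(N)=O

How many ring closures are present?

0

In SMILES, each pair of matching ring-closure digits denotes one ring-closing bond; the number of such bonds equals the number of independent rings.
Ring-closure bonds here: 0.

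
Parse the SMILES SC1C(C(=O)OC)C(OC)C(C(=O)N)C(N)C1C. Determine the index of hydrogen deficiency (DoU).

Degree of unsaturation = (number of rings) + (number of π bonds).
Ring closures in the SMILES: 1.
π bonds: 2 double bonds (each 1 DoU) → 2 DoU from unsaturation.
Total DoU = 1 + 2 = 3.

3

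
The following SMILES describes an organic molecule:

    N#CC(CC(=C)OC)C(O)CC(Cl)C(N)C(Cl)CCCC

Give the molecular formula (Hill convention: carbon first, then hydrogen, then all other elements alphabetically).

Walk through each heavy atom and fill implicit hydrogens from standard valence (C 4, N 3, O 2, S 2, halogen 1):
  atom 1: N, bond orders sum to 3 (valence 3) → 0 H
  atom 2: C, bond orders sum to 4 (valence 4) → 0 H
  atom 3: C, bond orders sum to 3 (valence 4) → 1 H
  atom 4: C, bond orders sum to 2 (valence 4) → 2 H
  atom 5: C, bond orders sum to 4 (valence 4) → 0 H
  atom 6: C, bond orders sum to 2 (valence 4) → 2 H
  atom 7: O, bond orders sum to 2 (valence 2) → 0 H
  atom 8: C, bond orders sum to 1 (valence 4) → 3 H
  atom 9: C, bond orders sum to 3 (valence 4) → 1 H
  atom 10: O, bond orders sum to 1 (valence 2) → 1 H
  atom 11: C, bond orders sum to 2 (valence 4) → 2 H
  atom 12: C, bond orders sum to 3 (valence 4) → 1 H
  atom 13: Cl (halogen, monovalent) → 0 H
  atom 14: C, bond orders sum to 3 (valence 4) → 1 H
  atom 15: N, bond orders sum to 1 (valence 3) → 2 H
  atom 16: C, bond orders sum to 3 (valence 4) → 1 H
  atom 17: Cl (halogen, monovalent) → 0 H
  atom 18: C, bond orders sum to 2 (valence 4) → 2 H
  atom 19: C, bond orders sum to 2 (valence 4) → 2 H
  atom 20: C, bond orders sum to 2 (valence 4) → 2 H
  atom 21: C, bond orders sum to 1 (valence 4) → 3 H
Totals → C:15, H:26, Cl:2, N:2, O:2.
In Hill order: C15H26Cl2N2O2.

C15H26Cl2N2O2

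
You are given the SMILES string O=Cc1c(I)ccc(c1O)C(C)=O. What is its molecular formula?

C9H7IO3

Walk through each heavy atom and fill implicit hydrogens from standard valence (C 4, N 3, O 2, S 2, halogen 1); for lowercase aromatic atoms, an aromatic c carries 1 H when it has two neighbours and 0 H with three, and aromatic n carries 0 H:
  atom 1: O, bond orders sum to 2 (valence 2) → 0 H
  atom 2: C, bond orders sum to 3 (valence 4) → 1 H
  atom 3: aromatic c, 3 neighbours → 0 H
  atom 4: aromatic c, 3 neighbours → 0 H
  atom 5: I (halogen, monovalent) → 0 H
  atom 6: aromatic c, 2 neighbours → 1 H
  atom 7: aromatic c, 2 neighbours → 1 H
  atom 8: aromatic c, 3 neighbours → 0 H
  atom 9: aromatic c, 3 neighbours → 0 H
  atom 10: O, bond orders sum to 1 (valence 2) → 1 H
  atom 11: C, bond orders sum to 4 (valence 4) → 0 H
  atom 12: C, bond orders sum to 1 (valence 4) → 3 H
  atom 13: O, bond orders sum to 2 (valence 2) → 0 H
Totals → C:9, H:7, I:1, O:3.
In Hill order: C9H7IO3.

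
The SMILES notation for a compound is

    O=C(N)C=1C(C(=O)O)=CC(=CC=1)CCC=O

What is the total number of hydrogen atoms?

Walk through each heavy atom and fill implicit hydrogens from standard valence (C 4, N 3, O 2, S 2, halogen 1):
  atom 1: O, bond orders sum to 2 (valence 2) → 0 H
  atom 2: C, bond orders sum to 4 (valence 4) → 0 H
  atom 3: N, bond orders sum to 1 (valence 3) → 2 H
  atom 4: C, bond orders sum to 4 (valence 4) → 0 H
  atom 5: C, bond orders sum to 4 (valence 4) → 0 H
  atom 6: C, bond orders sum to 4 (valence 4) → 0 H
  atom 7: O, bond orders sum to 2 (valence 2) → 0 H
  atom 8: O, bond orders sum to 1 (valence 2) → 1 H
  atom 9: C, bond orders sum to 3 (valence 4) → 1 H
  atom 10: C, bond orders sum to 4 (valence 4) → 0 H
  atom 11: C, bond orders sum to 3 (valence 4) → 1 H
  atom 12: C, bond orders sum to 3 (valence 4) → 1 H
  atom 13: C, bond orders sum to 2 (valence 4) → 2 H
  atom 14: C, bond orders sum to 2 (valence 4) → 2 H
  atom 15: C, bond orders sum to 3 (valence 4) → 1 H
  atom 16: O, bond orders sum to 2 (valence 2) → 0 H
Total hydrogens: 11.

11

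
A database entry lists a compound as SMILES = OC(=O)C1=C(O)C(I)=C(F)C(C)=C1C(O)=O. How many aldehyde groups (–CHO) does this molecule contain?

Scan the SMILES for the aldehyde motif — none present.
Groups that are present: 2 carboxylic acid, 1 hydroxyl.

0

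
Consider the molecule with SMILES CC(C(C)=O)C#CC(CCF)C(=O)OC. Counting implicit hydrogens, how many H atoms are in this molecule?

Walk through each heavy atom and fill implicit hydrogens from standard valence (C 4, N 3, O 2, S 2, halogen 1):
  atom 1: C, bond orders sum to 1 (valence 4) → 3 H
  atom 2: C, bond orders sum to 3 (valence 4) → 1 H
  atom 3: C, bond orders sum to 4 (valence 4) → 0 H
  atom 4: C, bond orders sum to 1 (valence 4) → 3 H
  atom 5: O, bond orders sum to 2 (valence 2) → 0 H
  atom 6: C, bond orders sum to 4 (valence 4) → 0 H
  atom 7: C, bond orders sum to 4 (valence 4) → 0 H
  atom 8: C, bond orders sum to 3 (valence 4) → 1 H
  atom 9: C, bond orders sum to 2 (valence 4) → 2 H
  atom 10: C, bond orders sum to 2 (valence 4) → 2 H
  atom 11: F (halogen, monovalent) → 0 H
  atom 12: C, bond orders sum to 4 (valence 4) → 0 H
  atom 13: O, bond orders sum to 2 (valence 2) → 0 H
  atom 14: O, bond orders sum to 2 (valence 2) → 0 H
  atom 15: C, bond orders sum to 1 (valence 4) → 3 H
Total hydrogens: 15.

15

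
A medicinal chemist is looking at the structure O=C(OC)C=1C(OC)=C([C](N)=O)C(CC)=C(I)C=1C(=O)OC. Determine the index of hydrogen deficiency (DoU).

Degree of unsaturation = (number of rings) + (number of π bonds).
Ring closures in the SMILES: 1.
π bonds: 6 double bonds (each 1 DoU) → 6 DoU from unsaturation.
Total DoU = 1 + 6 = 7.

7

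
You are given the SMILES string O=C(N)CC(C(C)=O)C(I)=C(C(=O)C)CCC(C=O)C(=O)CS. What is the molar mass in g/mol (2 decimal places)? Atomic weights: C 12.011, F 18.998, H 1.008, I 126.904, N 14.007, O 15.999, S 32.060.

First, the molecular formula is C15H20INO5S (counting implicit H from valence).
  C: 15 × 12.011 = 180.165
  H: 20 × 1.008 = 20.160
  I: 1 × 126.904 = 126.904
  N: 1 × 14.007 = 14.007
  O: 5 × 15.999 = 79.995
  S: 1 × 32.060 = 32.060
Sum: 15×12.011 + 20×1.008 + 1×126.904 + 1×14.007 + 5×15.999 + 1×32.060 = 453.291 → 453.29 g/mol.

453.29 g/mol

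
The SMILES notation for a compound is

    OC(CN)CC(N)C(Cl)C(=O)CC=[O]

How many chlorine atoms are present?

Scan the SMILES for Cl atoms (remember two-letter symbols like Cl and Br are single atoms).
Chlorine count: 1.

1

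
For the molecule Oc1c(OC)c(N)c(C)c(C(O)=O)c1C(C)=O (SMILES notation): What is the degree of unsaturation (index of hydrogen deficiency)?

Molecular formula: C11H13NO5.
DoU = (2C + 2 + N − H − X) / 2, where X is the halogen count and O/S are ignored.
    = (2·11 + 2 + 1 − 13 − 0) / 2 = 12 / 2 = 6.

6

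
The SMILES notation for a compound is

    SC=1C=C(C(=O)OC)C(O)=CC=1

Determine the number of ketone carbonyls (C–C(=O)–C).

0

Scan the SMILES for the ketone motif — none present.
Groups that are present: 1 ester, 1 hydroxyl, 1 thiol.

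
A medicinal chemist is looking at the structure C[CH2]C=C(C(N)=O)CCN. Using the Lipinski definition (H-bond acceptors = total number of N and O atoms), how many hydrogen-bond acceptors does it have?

N atoms: 2; O atoms: 1.
Lipinski HBA = 2 + 1 = 3.

3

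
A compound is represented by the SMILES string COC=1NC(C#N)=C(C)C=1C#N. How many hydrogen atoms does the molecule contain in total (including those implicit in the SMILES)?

Walk through each heavy atom and fill implicit hydrogens from standard valence (C 4, N 3, O 2, S 2, halogen 1):
  atom 1: C, bond orders sum to 1 (valence 4) → 3 H
  atom 2: O, bond orders sum to 2 (valence 2) → 0 H
  atom 3: C, bond orders sum to 4 (valence 4) → 0 H
  atom 4: N, bond orders sum to 2 (valence 3) → 1 H
  atom 5: C, bond orders sum to 4 (valence 4) → 0 H
  atom 6: C, bond orders sum to 4 (valence 4) → 0 H
  atom 7: N, bond orders sum to 3 (valence 3) → 0 H
  atom 8: C, bond orders sum to 4 (valence 4) → 0 H
  atom 9: C, bond orders sum to 1 (valence 4) → 3 H
  atom 10: C, bond orders sum to 4 (valence 4) → 0 H
  atom 11: C, bond orders sum to 4 (valence 4) → 0 H
  atom 12: N, bond orders sum to 3 (valence 3) → 0 H
Total hydrogens: 7.

7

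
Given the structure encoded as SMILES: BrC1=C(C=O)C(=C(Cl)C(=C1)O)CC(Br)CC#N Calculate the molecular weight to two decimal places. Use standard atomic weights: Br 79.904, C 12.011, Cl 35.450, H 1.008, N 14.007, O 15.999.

381.45 g/mol

First, the molecular formula is C11H8Br2ClNO2 (counting implicit H from valence).
  Br: 2 × 79.904 = 159.808
  C: 11 × 12.011 = 132.121
  Cl: 1 × 35.450 = 35.450
  H: 8 × 1.008 = 8.064
  N: 1 × 14.007 = 14.007
  O: 2 × 15.999 = 31.998
Sum: 2×79.904 + 11×12.011 + 1×35.450 + 8×1.008 + 1×14.007 + 2×15.999 = 381.448 → 381.45 g/mol.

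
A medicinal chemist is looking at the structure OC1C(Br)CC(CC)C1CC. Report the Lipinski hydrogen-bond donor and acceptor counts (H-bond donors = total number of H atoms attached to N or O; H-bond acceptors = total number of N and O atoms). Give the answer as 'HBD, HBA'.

Donors: find every N or O and count the H atoms it carries.
  atom 1 (O): bond orders sum to 1 → 1 H
Lipinski HBD = 1.
Acceptors: N atoms = 0, O atoms = 1 → HBA = 1.

1, 1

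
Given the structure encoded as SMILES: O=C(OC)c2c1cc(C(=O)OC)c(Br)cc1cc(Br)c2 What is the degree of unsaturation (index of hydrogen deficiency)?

9

Molecular formula: C14H10Br2O4.
DoU = (2C + 2 + N − H − X) / 2, where X is the halogen count and O/S are ignored.
    = (2·14 + 2 + 0 − 10 − 2) / 2 = 18 / 2 = 9.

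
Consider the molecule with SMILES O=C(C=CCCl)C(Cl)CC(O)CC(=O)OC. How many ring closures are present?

0

In SMILES, each pair of matching ring-closure digits denotes one ring-closing bond; the number of such bonds equals the number of independent rings.
Ring-closure bonds here: 0.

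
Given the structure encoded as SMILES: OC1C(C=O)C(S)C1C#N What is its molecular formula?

Walk through each heavy atom and fill implicit hydrogens from standard valence (C 4, N 3, O 2, S 2, halogen 1):
  atom 1: O, bond orders sum to 1 (valence 2) → 1 H
  atom 2: C, bond orders sum to 3 (valence 4) → 1 H
  atom 3: C, bond orders sum to 3 (valence 4) → 1 H
  atom 4: C, bond orders sum to 3 (valence 4) → 1 H
  atom 5: O, bond orders sum to 2 (valence 2) → 0 H
  atom 6: C, bond orders sum to 3 (valence 4) → 1 H
  atom 7: S, bond orders sum to 1 (valence 2) → 1 H
  atom 8: C, bond orders sum to 3 (valence 4) → 1 H
  atom 9: C, bond orders sum to 4 (valence 4) → 0 H
  atom 10: N, bond orders sum to 3 (valence 3) → 0 H
Totals → C:6, H:7, N:1, O:2, S:1.

C6H7NO2S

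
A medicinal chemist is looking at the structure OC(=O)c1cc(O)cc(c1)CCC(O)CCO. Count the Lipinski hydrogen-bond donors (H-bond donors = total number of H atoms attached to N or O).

Donors: find every N or O and count the H atoms it carries.
  atom 1 (O): bond orders sum to 1 → 1 H
  atom 3 (O): bond orders sum to 2 → 0 H
  atom 7 (O): bond orders sum to 1 → 1 H
  atom 14 (O): bond orders sum to 1 → 1 H
  atom 17 (O): bond orders sum to 1 → 1 H
Lipinski HBD = 4.

4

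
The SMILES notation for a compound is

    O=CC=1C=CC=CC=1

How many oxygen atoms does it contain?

Scan the SMILES for O atoms (remember two-letter symbols like Cl and Br are single atoms).
Oxygen count: 1.

1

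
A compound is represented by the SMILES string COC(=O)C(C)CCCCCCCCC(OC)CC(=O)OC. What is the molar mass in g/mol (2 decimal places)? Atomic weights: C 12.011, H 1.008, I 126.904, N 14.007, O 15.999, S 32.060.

316.44 g/mol

First, the molecular formula is C17H32O5 (counting implicit H from valence).
  C: 17 × 12.011 = 204.187
  H: 32 × 1.008 = 32.256
  O: 5 × 15.999 = 79.995
Sum: 17×12.011 + 32×1.008 + 5×15.999 = 316.438 → 316.44 g/mol.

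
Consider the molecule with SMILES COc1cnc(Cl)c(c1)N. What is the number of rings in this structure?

1

In SMILES, each pair of matching ring-closure digits denotes one ring-closing bond; the number of such bonds equals the number of independent rings.
Ring-closure bonds here: 1.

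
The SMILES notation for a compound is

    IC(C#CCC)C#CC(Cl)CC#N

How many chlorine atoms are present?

1

Scan the SMILES for Cl atoms (remember two-letter symbols like Cl and Br are single atoms).
Chlorine count: 1.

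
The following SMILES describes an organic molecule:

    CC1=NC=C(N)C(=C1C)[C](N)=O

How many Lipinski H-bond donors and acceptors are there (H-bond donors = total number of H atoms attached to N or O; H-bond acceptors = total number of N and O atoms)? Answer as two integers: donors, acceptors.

Donors: find every N or O and count the H atoms it carries.
  atom 3 (N): bond orders sum to 3 → 0 H
  atom 6 (N): bond orders sum to 1 → 2 H
  atom 11 (N): bond orders sum to 1 → 2 H
  atom 12 (O): bond orders sum to 2 → 0 H
Lipinski HBD = 4.
Acceptors: N atoms = 3, O atoms = 1 → HBA = 4.

4, 4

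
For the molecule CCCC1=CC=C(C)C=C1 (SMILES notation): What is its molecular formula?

C10H14

Walk through each heavy atom and fill implicit hydrogens from standard valence (C 4, N 3, O 2, S 2, halogen 1):
  atom 1: C, bond orders sum to 1 (valence 4) → 3 H
  atom 2: C, bond orders sum to 2 (valence 4) → 2 H
  atom 3: C, bond orders sum to 2 (valence 4) → 2 H
  atom 4: C, bond orders sum to 4 (valence 4) → 0 H
  atom 5: C, bond orders sum to 3 (valence 4) → 1 H
  atom 6: C, bond orders sum to 3 (valence 4) → 1 H
  atom 7: C, bond orders sum to 4 (valence 4) → 0 H
  atom 8: C, bond orders sum to 1 (valence 4) → 3 H
  atom 9: C, bond orders sum to 3 (valence 4) → 1 H
  atom 10: C, bond orders sum to 3 (valence 4) → 1 H
Totals → C:10, H:14.
In Hill order: C10H14.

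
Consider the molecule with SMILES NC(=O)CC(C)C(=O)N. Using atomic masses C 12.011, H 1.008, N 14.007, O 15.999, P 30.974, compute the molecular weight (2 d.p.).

First, the molecular formula is C5H10N2O2 (counting implicit H from valence).
  C: 5 × 12.011 = 60.055
  H: 10 × 1.008 = 10.080
  N: 2 × 14.007 = 28.014
  O: 2 × 15.999 = 31.998
Sum: 5×12.011 + 10×1.008 + 2×14.007 + 2×15.999 = 130.147 → 130.15 g/mol.

130.15 g/mol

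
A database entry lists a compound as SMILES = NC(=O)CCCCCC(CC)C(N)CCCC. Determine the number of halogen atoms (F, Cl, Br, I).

Scan the SMILES for the halogen motif — none present.
Groups that are present: 1 amide, 1 primary amine.

0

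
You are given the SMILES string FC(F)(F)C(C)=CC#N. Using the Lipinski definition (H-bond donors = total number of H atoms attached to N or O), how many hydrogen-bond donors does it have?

0

Donors: find every N or O and count the H atoms it carries.
  atom 9 (N): bond orders sum to 3 → 0 H
Lipinski HBD = 0.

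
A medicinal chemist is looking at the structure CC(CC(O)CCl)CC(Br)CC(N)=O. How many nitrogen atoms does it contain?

1

Scan the SMILES for N atoms (remember two-letter symbols like Cl and Br are single atoms).
Nitrogen count: 1.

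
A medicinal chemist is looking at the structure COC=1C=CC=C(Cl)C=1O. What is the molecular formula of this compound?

C7H7ClO2

Walk through each heavy atom and fill implicit hydrogens from standard valence (C 4, N 3, O 2, S 2, halogen 1):
  atom 1: C, bond orders sum to 1 (valence 4) → 3 H
  atom 2: O, bond orders sum to 2 (valence 2) → 0 H
  atom 3: C, bond orders sum to 4 (valence 4) → 0 H
  atom 4: C, bond orders sum to 3 (valence 4) → 1 H
  atom 5: C, bond orders sum to 3 (valence 4) → 1 H
  atom 6: C, bond orders sum to 3 (valence 4) → 1 H
  atom 7: C, bond orders sum to 4 (valence 4) → 0 H
  atom 8: Cl (halogen, monovalent) → 0 H
  atom 9: C, bond orders sum to 4 (valence 4) → 0 H
  atom 10: O, bond orders sum to 1 (valence 2) → 1 H
Totals → C:7, H:7, Cl:1, O:2.
In Hill order: C7H7ClO2.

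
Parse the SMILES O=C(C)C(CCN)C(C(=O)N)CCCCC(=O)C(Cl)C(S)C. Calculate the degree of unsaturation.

3

Molecular formula: C15H27ClN2O3S.
DoU = (2C + 2 + N − H − X) / 2, where X is the halogen count and O/S are ignored.
    = (2·15 + 2 + 2 − 27 − 1) / 2 = 6 / 2 = 3.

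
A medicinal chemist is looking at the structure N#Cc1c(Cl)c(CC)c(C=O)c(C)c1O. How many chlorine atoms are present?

1

Scan the SMILES for Cl atoms (remember two-letter symbols like Cl and Br are single atoms).
Chlorine count: 1.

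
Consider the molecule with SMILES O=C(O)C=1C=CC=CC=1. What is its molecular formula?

Walk through each heavy atom and fill implicit hydrogens from standard valence (C 4, N 3, O 2, S 2, halogen 1):
  atom 1: O, bond orders sum to 2 (valence 2) → 0 H
  atom 2: C, bond orders sum to 4 (valence 4) → 0 H
  atom 3: O, bond orders sum to 1 (valence 2) → 1 H
  atom 4: C, bond orders sum to 4 (valence 4) → 0 H
  atom 5: C, bond orders sum to 3 (valence 4) → 1 H
  atom 6: C, bond orders sum to 3 (valence 4) → 1 H
  atom 7: C, bond orders sum to 3 (valence 4) → 1 H
  atom 8: C, bond orders sum to 3 (valence 4) → 1 H
  atom 9: C, bond orders sum to 3 (valence 4) → 1 H
Totals → C:7, H:6, O:2.

C7H6O2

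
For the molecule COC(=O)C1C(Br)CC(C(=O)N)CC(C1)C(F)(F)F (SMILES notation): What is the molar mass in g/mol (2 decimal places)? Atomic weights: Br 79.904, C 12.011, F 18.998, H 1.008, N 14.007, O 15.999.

First, the molecular formula is C11H15BrF3NO3 (counting implicit H from valence).
  Br: 1 × 79.904 = 79.904
  C: 11 × 12.011 = 132.121
  F: 3 × 18.998 = 56.994
  H: 15 × 1.008 = 15.120
  N: 1 × 14.007 = 14.007
  O: 3 × 15.999 = 47.997
Sum: 1×79.904 + 11×12.011 + 3×18.998 + 15×1.008 + 1×14.007 + 3×15.999 = 346.143 → 346.14 g/mol.

346.14 g/mol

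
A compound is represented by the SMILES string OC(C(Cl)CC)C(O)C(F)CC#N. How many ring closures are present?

In SMILES, each pair of matching ring-closure digits denotes one ring-closing bond; the number of such bonds equals the number of independent rings.
Ring-closure bonds here: 0.

0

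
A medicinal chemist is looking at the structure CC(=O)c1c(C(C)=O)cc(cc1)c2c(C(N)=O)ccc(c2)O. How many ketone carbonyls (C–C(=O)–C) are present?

The ketone motif appears at heavy-atom positions 2, 6 in the SMILES.
Other groups present: 1 amide, 1 hydroxyl.
Ketone count: 2.

2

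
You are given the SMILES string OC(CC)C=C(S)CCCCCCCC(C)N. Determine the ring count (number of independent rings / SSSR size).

0

In SMILES, each pair of matching ring-closure digits denotes one ring-closing bond; the number of such bonds equals the number of independent rings.
Ring-closure bonds here: 0.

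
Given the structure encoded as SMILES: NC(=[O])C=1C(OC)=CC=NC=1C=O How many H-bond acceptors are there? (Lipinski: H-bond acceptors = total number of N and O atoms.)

5

N atoms: 2; O atoms: 3.
Lipinski HBA = 2 + 3 = 5.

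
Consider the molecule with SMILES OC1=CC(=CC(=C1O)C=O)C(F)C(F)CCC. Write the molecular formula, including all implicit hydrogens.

Walk through each heavy atom and fill implicit hydrogens from standard valence (C 4, N 3, O 2, S 2, halogen 1):
  atom 1: O, bond orders sum to 1 (valence 2) → 1 H
  atom 2: C, bond orders sum to 4 (valence 4) → 0 H
  atom 3: C, bond orders sum to 3 (valence 4) → 1 H
  atom 4: C, bond orders sum to 4 (valence 4) → 0 H
  atom 5: C, bond orders sum to 3 (valence 4) → 1 H
  atom 6: C, bond orders sum to 4 (valence 4) → 0 H
  atom 7: C, bond orders sum to 4 (valence 4) → 0 H
  atom 8: O, bond orders sum to 1 (valence 2) → 1 H
  atom 9: C, bond orders sum to 3 (valence 4) → 1 H
  atom 10: O, bond orders sum to 2 (valence 2) → 0 H
  atom 11: C, bond orders sum to 3 (valence 4) → 1 H
  atom 12: F (halogen, monovalent) → 0 H
  atom 13: C, bond orders sum to 3 (valence 4) → 1 H
  atom 14: F (halogen, monovalent) → 0 H
  atom 15: C, bond orders sum to 2 (valence 4) → 2 H
  atom 16: C, bond orders sum to 2 (valence 4) → 2 H
  atom 17: C, bond orders sum to 1 (valence 4) → 3 H
Totals → C:12, H:14, F:2, O:3.

C12H14F2O3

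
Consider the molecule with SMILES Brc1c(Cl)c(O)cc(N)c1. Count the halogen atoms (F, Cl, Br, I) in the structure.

Halogen atoms appear at heavy-atom positions 1, 4 (1×Br, 1×Cl).
Other groups present: 1 hydroxyl, 1 primary amine.
Halogen count: 2.

2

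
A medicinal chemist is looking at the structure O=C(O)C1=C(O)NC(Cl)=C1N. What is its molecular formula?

Walk through each heavy atom and fill implicit hydrogens from standard valence (C 4, N 3, O 2, S 2, halogen 1):
  atom 1: O, bond orders sum to 2 (valence 2) → 0 H
  atom 2: C, bond orders sum to 4 (valence 4) → 0 H
  atom 3: O, bond orders sum to 1 (valence 2) → 1 H
  atom 4: C, bond orders sum to 4 (valence 4) → 0 H
  atom 5: C, bond orders sum to 4 (valence 4) → 0 H
  atom 6: O, bond orders sum to 1 (valence 2) → 1 H
  atom 7: N, bond orders sum to 2 (valence 3) → 1 H
  atom 8: C, bond orders sum to 4 (valence 4) → 0 H
  atom 9: Cl (halogen, monovalent) → 0 H
  atom 10: C, bond orders sum to 4 (valence 4) → 0 H
  atom 11: N, bond orders sum to 1 (valence 3) → 2 H
Totals → C:5, H:5, Cl:1, N:2, O:3.
In Hill order: C5H5ClN2O3.

C5H5ClN2O3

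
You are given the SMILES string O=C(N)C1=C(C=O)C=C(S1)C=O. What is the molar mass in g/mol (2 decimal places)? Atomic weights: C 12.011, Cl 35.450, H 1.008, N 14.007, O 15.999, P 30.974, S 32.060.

183.18 g/mol

First, the molecular formula is C7H5NO3S (counting implicit H from valence).
  C: 7 × 12.011 = 84.077
  H: 5 × 1.008 = 5.040
  N: 1 × 14.007 = 14.007
  O: 3 × 15.999 = 47.997
  S: 1 × 32.060 = 32.060
Sum: 7×12.011 + 5×1.008 + 1×14.007 + 3×15.999 + 1×32.060 = 183.181 → 183.18 g/mol.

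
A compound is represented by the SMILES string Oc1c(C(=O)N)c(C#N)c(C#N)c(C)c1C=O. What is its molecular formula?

C11H7N3O3

Walk through each heavy atom and fill implicit hydrogens from standard valence (C 4, N 3, O 2, S 2, halogen 1); for lowercase aromatic atoms, an aromatic c carries 1 H when it has two neighbours and 0 H with three, and aromatic n carries 0 H:
  atom 1: O, bond orders sum to 1 (valence 2) → 1 H
  atom 2: aromatic c, 3 neighbours → 0 H
  atom 3: aromatic c, 3 neighbours → 0 H
  atom 4: C, bond orders sum to 4 (valence 4) → 0 H
  atom 5: O, bond orders sum to 2 (valence 2) → 0 H
  atom 6: N, bond orders sum to 1 (valence 3) → 2 H
  atom 7: aromatic c, 3 neighbours → 0 H
  atom 8: C, bond orders sum to 4 (valence 4) → 0 H
  atom 9: N, bond orders sum to 3 (valence 3) → 0 H
  atom 10: aromatic c, 3 neighbours → 0 H
  atom 11: C, bond orders sum to 4 (valence 4) → 0 H
  atom 12: N, bond orders sum to 3 (valence 3) → 0 H
  atom 13: aromatic c, 3 neighbours → 0 H
  atom 14: C, bond orders sum to 1 (valence 4) → 3 H
  atom 15: aromatic c, 3 neighbours → 0 H
  atom 16: C, bond orders sum to 3 (valence 4) → 1 H
  atom 17: O, bond orders sum to 2 (valence 2) → 0 H
Totals → C:11, H:7, N:3, O:3.
In Hill order: C11H7N3O3.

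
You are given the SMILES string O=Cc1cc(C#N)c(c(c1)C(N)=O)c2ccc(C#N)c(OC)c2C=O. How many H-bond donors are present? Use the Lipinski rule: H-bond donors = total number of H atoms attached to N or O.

Donors: find every N or O and count the H atoms it carries.
  atom 1 (O): bond orders sum to 2 → 0 H
  atom 7 (N): bond orders sum to 3 → 0 H
  atom 12 (N): bond orders sum to 1 → 2 H
  atom 13 (O): bond orders sum to 2 → 0 H
  atom 19 (N): bond orders sum to 3 → 0 H
  atom 21 (O): bond orders sum to 2 → 0 H
  atom 25 (O): bond orders sum to 2 → 0 H
Lipinski HBD = 2.

2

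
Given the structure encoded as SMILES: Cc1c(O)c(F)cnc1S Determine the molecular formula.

Walk through each heavy atom and fill implicit hydrogens from standard valence (C 4, N 3, O 2, S 2, halogen 1); for lowercase aromatic atoms, an aromatic c carries 1 H when it has two neighbours and 0 H with three, and aromatic n carries 0 H:
  atom 1: C, bond orders sum to 1 (valence 4) → 3 H
  atom 2: aromatic c, 3 neighbours → 0 H
  atom 3: aromatic c, 3 neighbours → 0 H
  atom 4: O, bond orders sum to 1 (valence 2) → 1 H
  atom 5: aromatic c, 3 neighbours → 0 H
  atom 6: F (halogen, monovalent) → 0 H
  atom 7: aromatic c, 2 neighbours → 1 H
  atom 8: aromatic n, 2 neighbours → 0 H
  atom 9: aromatic c, 3 neighbours → 0 H
  atom 10: S, bond orders sum to 1 (valence 2) → 1 H
Totals → C:6, H:6, F:1, N:1, O:1, S:1.

C6H6FNOS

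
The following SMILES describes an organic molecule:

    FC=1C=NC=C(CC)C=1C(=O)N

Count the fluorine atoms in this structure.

1

Scan the SMILES for F atoms (remember two-letter symbols like Cl and Br are single atoms).
Fluorine count: 1.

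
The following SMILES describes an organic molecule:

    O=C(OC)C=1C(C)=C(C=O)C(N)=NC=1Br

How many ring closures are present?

In SMILES, each pair of matching ring-closure digits denotes one ring-closing bond; the number of such bonds equals the number of independent rings.
Ring-closure bonds here: 1.

1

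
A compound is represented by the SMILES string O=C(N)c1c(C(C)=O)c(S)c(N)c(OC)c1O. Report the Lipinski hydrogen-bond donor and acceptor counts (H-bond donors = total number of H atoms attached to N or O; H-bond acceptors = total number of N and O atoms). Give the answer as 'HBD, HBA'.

5, 6

Donors: find every N or O and count the H atoms it carries.
  atom 1 (O): bond orders sum to 2 → 0 H
  atom 3 (N): bond orders sum to 1 → 2 H
  atom 8 (O): bond orders sum to 2 → 0 H
  atom 12 (N): bond orders sum to 1 → 2 H
  atom 14 (O): bond orders sum to 2 → 0 H
  atom 17 (O): bond orders sum to 1 → 1 H
Lipinski HBD = 5.
Acceptors: N atoms = 2, O atoms = 4 → HBA = 6.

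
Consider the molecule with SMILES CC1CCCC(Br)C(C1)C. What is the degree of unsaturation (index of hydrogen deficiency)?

1

Molecular formula: C9H17Br.
DoU = (2C + 2 + N − H − X) / 2, where X is the halogen count and O/S are ignored.
    = (2·9 + 2 + 0 − 17 − 1) / 2 = 2 / 2 = 1.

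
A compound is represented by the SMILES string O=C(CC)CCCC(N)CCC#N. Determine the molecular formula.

C10H18N2O

Walk through each heavy atom and fill implicit hydrogens from standard valence (C 4, N 3, O 2, S 2, halogen 1):
  atom 1: O, bond orders sum to 2 (valence 2) → 0 H
  atom 2: C, bond orders sum to 4 (valence 4) → 0 H
  atom 3: C, bond orders sum to 2 (valence 4) → 2 H
  atom 4: C, bond orders sum to 1 (valence 4) → 3 H
  atom 5: C, bond orders sum to 2 (valence 4) → 2 H
  atom 6: C, bond orders sum to 2 (valence 4) → 2 H
  atom 7: C, bond orders sum to 2 (valence 4) → 2 H
  atom 8: C, bond orders sum to 3 (valence 4) → 1 H
  atom 9: N, bond orders sum to 1 (valence 3) → 2 H
  atom 10: C, bond orders sum to 2 (valence 4) → 2 H
  atom 11: C, bond orders sum to 2 (valence 4) → 2 H
  atom 12: C, bond orders sum to 4 (valence 4) → 0 H
  atom 13: N, bond orders sum to 3 (valence 3) → 0 H
Totals → C:10, H:18, N:2, O:1.
In Hill order: C10H18N2O.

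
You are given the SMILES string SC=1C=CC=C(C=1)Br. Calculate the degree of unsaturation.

4

Molecular formula: C6H5BrS.
DoU = (2C + 2 + N − H − X) / 2, where X is the halogen count and O/S are ignored.
    = (2·6 + 2 + 0 − 5 − 1) / 2 = 8 / 2 = 4.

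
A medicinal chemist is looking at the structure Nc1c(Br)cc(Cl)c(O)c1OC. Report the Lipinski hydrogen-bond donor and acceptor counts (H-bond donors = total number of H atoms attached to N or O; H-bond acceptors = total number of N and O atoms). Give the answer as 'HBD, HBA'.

Donors: find every N or O and count the H atoms it carries.
  atom 1 (N): bond orders sum to 1 → 2 H
  atom 9 (O): bond orders sum to 1 → 1 H
  atom 11 (O): bond orders sum to 2 → 0 H
Lipinski HBD = 3.
Acceptors: N atoms = 1, O atoms = 2 → HBA = 3.

3, 3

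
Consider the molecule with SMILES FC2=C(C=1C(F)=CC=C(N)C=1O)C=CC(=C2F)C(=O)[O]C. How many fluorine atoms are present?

3

Scan the SMILES for F atoms (remember two-letter symbols like Cl and Br are single atoms).
Fluorine count: 3.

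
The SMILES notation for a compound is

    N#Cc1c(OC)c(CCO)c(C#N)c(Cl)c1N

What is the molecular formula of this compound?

C11H10ClN3O2

Walk through each heavy atom and fill implicit hydrogens from standard valence (C 4, N 3, O 2, S 2, halogen 1); for lowercase aromatic atoms, an aromatic c carries 1 H when it has two neighbours and 0 H with three, and aromatic n carries 0 H:
  atom 1: N, bond orders sum to 3 (valence 3) → 0 H
  atom 2: C, bond orders sum to 4 (valence 4) → 0 H
  atom 3: aromatic c, 3 neighbours → 0 H
  atom 4: aromatic c, 3 neighbours → 0 H
  atom 5: O, bond orders sum to 2 (valence 2) → 0 H
  atom 6: C, bond orders sum to 1 (valence 4) → 3 H
  atom 7: aromatic c, 3 neighbours → 0 H
  atom 8: C, bond orders sum to 2 (valence 4) → 2 H
  atom 9: C, bond orders sum to 2 (valence 4) → 2 H
  atom 10: O, bond orders sum to 1 (valence 2) → 1 H
  atom 11: aromatic c, 3 neighbours → 0 H
  atom 12: C, bond orders sum to 4 (valence 4) → 0 H
  atom 13: N, bond orders sum to 3 (valence 3) → 0 H
  atom 14: aromatic c, 3 neighbours → 0 H
  atom 15: Cl (halogen, monovalent) → 0 H
  atom 16: aromatic c, 3 neighbours → 0 H
  atom 17: N, bond orders sum to 1 (valence 3) → 2 H
Totals → C:11, H:10, Cl:1, N:3, O:2.
In Hill order: C11H10ClN3O2.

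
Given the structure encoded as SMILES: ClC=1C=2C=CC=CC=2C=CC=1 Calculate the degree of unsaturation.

7

Molecular formula: C10H7Cl.
DoU = (2C + 2 + N − H − X) / 2, where X is the halogen count and O/S are ignored.
    = (2·10 + 2 + 0 − 7 − 1) / 2 = 14 / 2 = 7.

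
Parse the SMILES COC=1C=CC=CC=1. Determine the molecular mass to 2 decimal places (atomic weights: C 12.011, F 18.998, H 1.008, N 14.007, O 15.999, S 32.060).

First, the molecular formula is C7H8O (counting implicit H from valence).
  C: 7 × 12.011 = 84.077
  H: 8 × 1.008 = 8.064
  O: 1 × 15.999 = 15.999
Sum: 7×12.011 + 8×1.008 + 1×15.999 = 108.140 → 108.14 g/mol.

108.14 g/mol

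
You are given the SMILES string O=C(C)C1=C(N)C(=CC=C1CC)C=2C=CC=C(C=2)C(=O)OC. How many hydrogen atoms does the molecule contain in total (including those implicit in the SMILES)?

Walk through each heavy atom and fill implicit hydrogens from standard valence (C 4, N 3, O 2, S 2, halogen 1):
  atom 1: O, bond orders sum to 2 (valence 2) → 0 H
  atom 2: C, bond orders sum to 4 (valence 4) → 0 H
  atom 3: C, bond orders sum to 1 (valence 4) → 3 H
  atom 4: C, bond orders sum to 4 (valence 4) → 0 H
  atom 5: C, bond orders sum to 4 (valence 4) → 0 H
  atom 6: N, bond orders sum to 1 (valence 3) → 2 H
  atom 7: C, bond orders sum to 4 (valence 4) → 0 H
  atom 8: C, bond orders sum to 3 (valence 4) → 1 H
  atom 9: C, bond orders sum to 3 (valence 4) → 1 H
  atom 10: C, bond orders sum to 4 (valence 4) → 0 H
  atom 11: C, bond orders sum to 2 (valence 4) → 2 H
  atom 12: C, bond orders sum to 1 (valence 4) → 3 H
  atom 13: C, bond orders sum to 4 (valence 4) → 0 H
  atom 14: C, bond orders sum to 3 (valence 4) → 1 H
  atom 15: C, bond orders sum to 3 (valence 4) → 1 H
  atom 16: C, bond orders sum to 3 (valence 4) → 1 H
  atom 17: C, bond orders sum to 4 (valence 4) → 0 H
  atom 18: C, bond orders sum to 3 (valence 4) → 1 H
  atom 19: C, bond orders sum to 4 (valence 4) → 0 H
  atom 20: O, bond orders sum to 2 (valence 2) → 0 H
  atom 21: O, bond orders sum to 2 (valence 2) → 0 H
  atom 22: C, bond orders sum to 1 (valence 4) → 3 H
Total hydrogens: 19.

19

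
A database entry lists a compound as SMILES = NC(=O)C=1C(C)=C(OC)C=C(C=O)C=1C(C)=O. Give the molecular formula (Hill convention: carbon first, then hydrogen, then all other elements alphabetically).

C12H13NO4

Walk through each heavy atom and fill implicit hydrogens from standard valence (C 4, N 3, O 2, S 2, halogen 1):
  atom 1: N, bond orders sum to 1 (valence 3) → 2 H
  atom 2: C, bond orders sum to 4 (valence 4) → 0 H
  atom 3: O, bond orders sum to 2 (valence 2) → 0 H
  atom 4: C, bond orders sum to 4 (valence 4) → 0 H
  atom 5: C, bond orders sum to 4 (valence 4) → 0 H
  atom 6: C, bond orders sum to 1 (valence 4) → 3 H
  atom 7: C, bond orders sum to 4 (valence 4) → 0 H
  atom 8: O, bond orders sum to 2 (valence 2) → 0 H
  atom 9: C, bond orders sum to 1 (valence 4) → 3 H
  atom 10: C, bond orders sum to 3 (valence 4) → 1 H
  atom 11: C, bond orders sum to 4 (valence 4) → 0 H
  atom 12: C, bond orders sum to 3 (valence 4) → 1 H
  atom 13: O, bond orders sum to 2 (valence 2) → 0 H
  atom 14: C, bond orders sum to 4 (valence 4) → 0 H
  atom 15: C, bond orders sum to 4 (valence 4) → 0 H
  atom 16: C, bond orders sum to 1 (valence 4) → 3 H
  atom 17: O, bond orders sum to 2 (valence 2) → 0 H
Totals → C:12, H:13, N:1, O:4.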